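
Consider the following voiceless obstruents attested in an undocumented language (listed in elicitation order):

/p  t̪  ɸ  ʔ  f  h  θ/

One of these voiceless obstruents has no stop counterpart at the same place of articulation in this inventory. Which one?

Bilabial: /p/ ~ /ɸ/
Dental: /t̪/ ~ /θ/
Glottal: /ʔ/ ~ /h/
Labiodental: only /f/ (fricative); no stop partner.
So /f/ is the unpaired segment.

/f/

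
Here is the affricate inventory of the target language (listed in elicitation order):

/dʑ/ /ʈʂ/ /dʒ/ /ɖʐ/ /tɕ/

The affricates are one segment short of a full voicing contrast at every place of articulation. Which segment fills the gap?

/tʃ/

place of articulation  voiceless  voiced  
postalveolar      —         dʒ      
retroflex         ʈʂ        ɖʐ      
alveolo-palatal   tɕ        dʑ      
The postalveolar row has no voiceless member, so the gap is the voiceless postalveolar affricate /tʃ/.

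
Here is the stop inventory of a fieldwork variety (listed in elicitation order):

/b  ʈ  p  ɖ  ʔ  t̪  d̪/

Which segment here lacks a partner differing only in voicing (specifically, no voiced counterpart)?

Bilabial: /p/ ~ /b/
Dental: /t̪/ ~ /d̪/
Retroflex: /ʈ/ ~ /ɖ/
Glottal: only /ʔ/ (voiceless); no voiced partner.
So /ʔ/ is the unpaired segment.

/ʔ/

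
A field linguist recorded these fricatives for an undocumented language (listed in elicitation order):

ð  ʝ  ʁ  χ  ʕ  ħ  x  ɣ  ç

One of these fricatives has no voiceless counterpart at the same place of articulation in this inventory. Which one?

/ð/

Palatal: /ç/ ~ /ʝ/
Velar: /x/ ~ /ɣ/
Uvular: /χ/ ~ /ʁ/
Pharyngeal: /ħ/ ~ /ʕ/
Dental: only /ð/ (voiced); no voiceless partner.
So /ð/ is the unpaired segment.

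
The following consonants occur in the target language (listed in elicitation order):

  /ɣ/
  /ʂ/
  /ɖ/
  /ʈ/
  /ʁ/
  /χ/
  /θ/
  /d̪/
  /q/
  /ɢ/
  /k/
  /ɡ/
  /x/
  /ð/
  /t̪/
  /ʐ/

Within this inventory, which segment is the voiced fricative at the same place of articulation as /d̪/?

/d̪/ is a voiced dental stop.
The voiced fricative at the same place is a voiced dental fricative — in this inventory, /ð/.

/ð/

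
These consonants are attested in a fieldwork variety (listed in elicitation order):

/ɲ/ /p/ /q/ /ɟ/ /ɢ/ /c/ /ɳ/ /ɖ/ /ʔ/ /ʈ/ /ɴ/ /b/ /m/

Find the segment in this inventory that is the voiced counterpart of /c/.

/ɟ/

/c/ is a voiceless palatal stop.
The voiced counterpart is a voiced palatal stop — in this inventory, /ɟ/.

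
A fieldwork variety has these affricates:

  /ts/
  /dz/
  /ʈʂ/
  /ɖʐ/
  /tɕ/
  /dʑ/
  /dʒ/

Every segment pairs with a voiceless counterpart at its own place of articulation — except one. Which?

Alveolar: /ts/ ~ /dz/
Retroflex: /ʈʂ/ ~ /ɖʐ/
Alveolo-palatal: /tɕ/ ~ /dʑ/
Postalveolar: only /dʒ/ (voiced); no voiceless partner.
So /dʒ/ is the unpaired segment.

/dʒ/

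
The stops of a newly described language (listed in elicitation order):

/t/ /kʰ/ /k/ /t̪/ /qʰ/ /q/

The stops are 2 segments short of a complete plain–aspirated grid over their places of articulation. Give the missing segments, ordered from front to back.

dental: plain /t̪/, aspirated —.
alveolar: plain /t/, aspirated —.
velar: plain /k/, aspirated /kʰ/.
uvular: plain /q/, aspirated /qʰ/.
Gaps, from front to back: dental lacks aspirated (/t̪ʰ/); alveolar lacks aspirated (/tʰ/).

/t̪ʰ/, /tʰ/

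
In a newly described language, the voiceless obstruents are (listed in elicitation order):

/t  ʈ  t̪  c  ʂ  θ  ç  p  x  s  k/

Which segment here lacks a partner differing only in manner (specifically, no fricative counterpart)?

Dental: /t̪/ ~ /θ/
Alveolar: /t/ ~ /s/
Retroflex: /ʈ/ ~ /ʂ/
Palatal: /c/ ~ /ç/
Velar: /k/ ~ /x/
Bilabial: only /p/ (stop); no fricative partner.
So /p/ is the unpaired segment.

/p/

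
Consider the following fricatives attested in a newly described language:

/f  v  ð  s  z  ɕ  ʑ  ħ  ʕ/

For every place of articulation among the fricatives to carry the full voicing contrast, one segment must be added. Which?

/θ/

labiodental: voiceless /f/, voiced /v/.
dental: voiceless —, voiced /ð/.
alveolar: voiceless /s/, voiced /z/.
alveolo-palatal: voiceless /ɕ/, voiced /ʑ/.
pharyngeal: voiceless /ħ/, voiced /ʕ/.
The dental row has no voiceless member, so the gap is the voiceless dental fricative /θ/.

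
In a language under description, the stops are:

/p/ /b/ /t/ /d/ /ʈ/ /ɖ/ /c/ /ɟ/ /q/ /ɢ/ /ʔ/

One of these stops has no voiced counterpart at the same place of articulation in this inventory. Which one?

Bilabial: /p/ ~ /b/
Alveolar: /t/ ~ /d/
Retroflex: /ʈ/ ~ /ɖ/
Palatal: /c/ ~ /ɟ/
Uvular: /q/ ~ /ɢ/
Glottal: only /ʔ/ (voiceless); no voiced partner.
So /ʔ/ is the unpaired segment.

/ʔ/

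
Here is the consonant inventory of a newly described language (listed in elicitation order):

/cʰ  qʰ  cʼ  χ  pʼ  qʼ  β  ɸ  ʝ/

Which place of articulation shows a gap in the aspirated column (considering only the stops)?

bilabial: aspirated —, ejective /pʼ/.
palatal: aspirated /cʰ/, ejective /cʼ/.
uvular: aspirated /qʰ/, ejective /qʼ/.
Every place of articulation has an aspirated member except bilabial, where /pʰ/ would be expected.

bilabial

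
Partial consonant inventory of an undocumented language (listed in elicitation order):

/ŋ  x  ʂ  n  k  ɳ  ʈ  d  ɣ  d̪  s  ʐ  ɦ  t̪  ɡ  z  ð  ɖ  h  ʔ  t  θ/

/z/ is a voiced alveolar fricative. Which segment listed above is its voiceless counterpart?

The voiceless counterpart is a voiceless alveolar fricative — in this inventory, /s/.

/s/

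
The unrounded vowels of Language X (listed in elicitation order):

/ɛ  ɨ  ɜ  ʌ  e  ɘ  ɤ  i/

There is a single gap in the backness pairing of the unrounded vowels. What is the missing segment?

Front: /i/ (high), /e/ (high-mid), /ɛ/ (low-mid).
Central: /ɨ/ (high), /ɘ/ (high-mid), /ɜ/ (low-mid).
Back: /ɤ/ (high-mid), /ʌ/ (low-mid).
The high row has no back member, so the gap is the high back unrounded vowel /ɯ/.

/ɯ/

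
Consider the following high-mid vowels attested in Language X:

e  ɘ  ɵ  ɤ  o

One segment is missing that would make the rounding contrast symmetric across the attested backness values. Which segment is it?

/ø/

backness          unrounded  rounded 
front             e         —       
central           ɘ         ɵ       
back              ɤ         o       
The front row has no rounded member, so the gap is the front rounded vowel /ø/.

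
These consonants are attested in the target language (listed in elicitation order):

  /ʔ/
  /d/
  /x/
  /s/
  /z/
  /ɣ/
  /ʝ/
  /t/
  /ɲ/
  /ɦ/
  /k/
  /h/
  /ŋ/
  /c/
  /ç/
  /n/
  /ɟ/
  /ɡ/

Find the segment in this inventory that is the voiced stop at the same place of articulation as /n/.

/n/ is an alveolar nasal.
The voiced stop at the same place is a voiced alveolar stop — in this inventory, /d/.

/d/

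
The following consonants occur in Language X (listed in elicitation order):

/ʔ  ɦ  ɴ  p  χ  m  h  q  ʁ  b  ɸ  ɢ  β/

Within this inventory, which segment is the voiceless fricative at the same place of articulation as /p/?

/ɸ/

/p/ is a voiceless bilabial stop.
The voiceless fricative at the same place is a voiceless bilabial fricative — in this inventory, /ɸ/.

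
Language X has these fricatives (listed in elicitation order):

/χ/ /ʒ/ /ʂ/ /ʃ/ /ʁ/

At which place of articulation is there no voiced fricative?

retroflex

place of articulation  voiceless  voiced  
postalveolar      ʃ         ʒ       
retroflex         ʂ         —       
uvular            χ         ʁ       
Every place of articulation has a voiced member except retroflex, where /ʐ/ would be expected.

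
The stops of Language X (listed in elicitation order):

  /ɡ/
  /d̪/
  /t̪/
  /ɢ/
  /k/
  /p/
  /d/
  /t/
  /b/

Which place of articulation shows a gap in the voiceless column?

bilabial: voiceless /p/, voiced /b/.
dental: voiceless /t̪/, voiced /d̪/.
alveolar: voiceless /t/, voiced /d/.
velar: voiceless /k/, voiced /ɡ/.
uvular: voiceless —, voiced /ɢ/.
Every place of articulation has a voiceless member except uvular, where /q/ would be expected.

uvular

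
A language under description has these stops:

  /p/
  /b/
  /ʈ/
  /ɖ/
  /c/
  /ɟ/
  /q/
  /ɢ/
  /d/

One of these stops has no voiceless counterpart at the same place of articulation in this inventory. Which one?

/d/

Bilabial: /p/ ~ /b/
Retroflex: /ʈ/ ~ /ɖ/
Palatal: /c/ ~ /ɟ/
Uvular: /q/ ~ /ɢ/
Alveolar: only /d/ (voiced); no voiceless partner.
So /d/ is the unpaired segment.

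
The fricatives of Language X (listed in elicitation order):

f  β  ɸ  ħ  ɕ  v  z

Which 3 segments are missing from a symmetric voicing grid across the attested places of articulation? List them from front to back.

place of articulation  voiceless  voiced  
bilabial          ɸ         β       
labiodental       f         v       
alveolar          —         z       
alveolo-palatal   ɕ         —       
pharyngeal        ħ         —       
Gaps, from front to back: alveolar lacks voiceless (/s/); alveolo-palatal lacks voiced (/ʑ/); pharyngeal lacks voiced (/ʕ/).

/s/, /ʑ/, /ʕ/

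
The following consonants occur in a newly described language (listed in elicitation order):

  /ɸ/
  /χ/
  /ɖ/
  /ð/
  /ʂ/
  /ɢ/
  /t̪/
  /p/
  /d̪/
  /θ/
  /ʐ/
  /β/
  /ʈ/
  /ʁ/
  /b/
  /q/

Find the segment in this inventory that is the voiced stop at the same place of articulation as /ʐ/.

/ʐ/ is a voiced retroflex fricative.
The voiced stop at the same place is a voiced retroflex stop — in this inventory, /ɖ/.

/ɖ/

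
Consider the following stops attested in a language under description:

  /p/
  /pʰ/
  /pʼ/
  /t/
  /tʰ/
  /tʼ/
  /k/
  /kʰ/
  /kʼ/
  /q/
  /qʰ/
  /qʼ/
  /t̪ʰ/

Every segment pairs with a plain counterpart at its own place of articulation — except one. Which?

/t̪ʰ/

Bilabial: /p/ ~ /pʰ/ ~ /pʼ/
Alveolar: /t/ ~ /tʰ/ ~ /tʼ/
Velar: /k/ ~ /kʰ/ ~ /kʼ/
Uvular: /q/ ~ /qʰ/ ~ /qʼ/
Dental: only /t̪ʰ/ (aspirated); no plain partner.
So /t̪ʰ/ is the unpaired segment.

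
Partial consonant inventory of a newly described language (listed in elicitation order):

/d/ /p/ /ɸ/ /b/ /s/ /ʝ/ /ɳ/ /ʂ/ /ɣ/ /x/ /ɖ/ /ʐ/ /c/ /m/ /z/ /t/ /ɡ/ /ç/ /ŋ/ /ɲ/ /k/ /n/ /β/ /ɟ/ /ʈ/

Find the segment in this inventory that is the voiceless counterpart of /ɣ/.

/x/

/ɣ/ is a voiced velar fricative.
The voiceless counterpart is a voiceless velar fricative — in this inventory, /x/.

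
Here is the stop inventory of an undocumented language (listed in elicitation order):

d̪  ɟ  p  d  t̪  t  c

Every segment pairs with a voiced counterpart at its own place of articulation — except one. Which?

Dental: /t̪/ ~ /d̪/
Alveolar: /t/ ~ /d/
Palatal: /c/ ~ /ɟ/
Bilabial: only /p/ (voiceless); no voiced partner.
So /p/ is the unpaired segment.

/p/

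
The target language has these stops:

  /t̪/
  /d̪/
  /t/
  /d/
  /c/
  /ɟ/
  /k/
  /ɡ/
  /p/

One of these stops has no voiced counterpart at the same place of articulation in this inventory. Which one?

Dental: /t̪/ ~ /d̪/
Alveolar: /t/ ~ /d/
Palatal: /c/ ~ /ɟ/
Velar: /k/ ~ /ɡ/
Bilabial: only /p/ (voiceless); no voiced partner.
So /p/ is the unpaired segment.

/p/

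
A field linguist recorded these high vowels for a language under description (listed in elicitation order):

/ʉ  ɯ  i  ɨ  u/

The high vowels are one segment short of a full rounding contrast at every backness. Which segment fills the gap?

/y/

front: unrounded /i/, rounded —.
central: unrounded /ɨ/, rounded /ʉ/.
back: unrounded /ɯ/, rounded /u/.
The front row has no rounded member, so the gap is the front rounded vowel /y/.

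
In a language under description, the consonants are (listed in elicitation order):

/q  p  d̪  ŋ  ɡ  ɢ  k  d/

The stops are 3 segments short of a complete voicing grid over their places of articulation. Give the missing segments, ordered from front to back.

place of articulation  voiceless  voiced  
bilabial          p         —       
dental            —         d̪      
alveolar          —         d       
velar             k         ɡ       
uvular            q         ɢ       
Gaps, from front to back: bilabial lacks voiced (/b/); dental lacks voiceless (/t̪/); alveolar lacks voiceless (/t/).

/b/, /t̪/, /t/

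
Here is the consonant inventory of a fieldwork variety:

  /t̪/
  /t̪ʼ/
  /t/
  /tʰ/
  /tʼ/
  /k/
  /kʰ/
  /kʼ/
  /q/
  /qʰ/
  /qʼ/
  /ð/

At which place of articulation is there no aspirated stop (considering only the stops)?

dental: plain /t̪/, aspirated —, ejective /t̪ʼ/.
alveolar: plain /t/, aspirated /tʰ/, ejective /tʼ/.
velar: plain /k/, aspirated /kʰ/, ejective /kʼ/.
uvular: plain /q/, aspirated /qʰ/, ejective /qʼ/.
Every place of articulation has an aspirated member except dental, where /t̪ʰ/ would be expected.

dental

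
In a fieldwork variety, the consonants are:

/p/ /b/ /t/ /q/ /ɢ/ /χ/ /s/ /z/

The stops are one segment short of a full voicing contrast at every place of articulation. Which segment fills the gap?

bilabial: voiceless /p/, voiced /b/.
alveolar: voiceless /t/, voiced —.
uvular: voiceless /q/, voiced /ɢ/.
The alveolar row has no voiced member, so the gap is the voiced alveolar stop /d/.

/d/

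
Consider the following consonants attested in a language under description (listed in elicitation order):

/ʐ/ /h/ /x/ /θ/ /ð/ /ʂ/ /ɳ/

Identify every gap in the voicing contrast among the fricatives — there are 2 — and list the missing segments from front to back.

/ɣ/, /ɦ/

Voiceless: /θ/ (dental), /ʂ/ (retroflex), /x/ (velar), /h/ (glottal).
Voiced: /ð/ (dental), /ʐ/ (retroflex).
Gaps, from front to back: velar lacks voiced (/ɣ/); glottal lacks voiced (/ɦ/).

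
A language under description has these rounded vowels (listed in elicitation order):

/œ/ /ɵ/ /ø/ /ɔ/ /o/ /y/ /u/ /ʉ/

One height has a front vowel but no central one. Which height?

low-mid

Front: /y/ (high), /ø/ (high-mid), /œ/ (low-mid).
Central: /ʉ/ (high), /ɵ/ (high-mid).
Back: /u/ (high), /o/ (high-mid), /ɔ/ (low-mid).
Every height has a central member except low-mid, where /ɞ/ would be expected.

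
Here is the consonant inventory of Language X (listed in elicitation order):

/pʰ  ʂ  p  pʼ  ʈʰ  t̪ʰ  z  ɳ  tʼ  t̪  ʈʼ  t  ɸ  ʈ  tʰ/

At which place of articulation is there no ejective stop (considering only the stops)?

dental

bilabial: plain /p/, aspirated /pʰ/, ejective /pʼ/.
dental: plain /t̪/, aspirated /t̪ʰ/, ejective —.
alveolar: plain /t/, aspirated /tʰ/, ejective /tʼ/.
retroflex: plain /ʈ/, aspirated /ʈʰ/, ejective /ʈʼ/.
Every place of articulation has an ejective member except dental, where /t̪ʼ/ would be expected.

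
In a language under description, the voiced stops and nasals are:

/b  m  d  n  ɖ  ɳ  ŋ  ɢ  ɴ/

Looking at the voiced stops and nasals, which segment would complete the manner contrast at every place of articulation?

Oral stop: /b/ (bilabial), /d/ (alveolar), /ɖ/ (retroflex), /ɢ/ (uvular).
Nasal: /m/ (bilabial), /n/ (alveolar), /ɳ/ (retroflex), /ŋ/ (velar), /ɴ/ (uvular).
The velar row has no oral stop member, so the gap is the velar oral stop /ɡ/.

/ɡ/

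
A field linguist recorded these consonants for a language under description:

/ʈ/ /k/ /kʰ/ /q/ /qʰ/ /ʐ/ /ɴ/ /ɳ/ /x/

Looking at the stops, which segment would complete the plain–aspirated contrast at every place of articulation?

place of articulation  plain     aspirated
retroflex         ʈ         —       
velar             k         kʰ      
uvular            q         qʰ      
The retroflex row has no aspirated member, so the gap is the aspirated retroflex stop /ʈʰ/.

/ʈʰ/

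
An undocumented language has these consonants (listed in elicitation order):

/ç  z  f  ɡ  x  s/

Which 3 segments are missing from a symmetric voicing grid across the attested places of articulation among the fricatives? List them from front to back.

place of articulation  voiceless  voiced  
labiodental       f         —       
alveolar          s         z       
palatal           ç         —       
velar             x         —       
Gaps, from front to back: labiodental lacks voiced (/v/); palatal lacks voiced (/ʝ/); velar lacks voiced (/ɣ/).

/v/, /ʝ/, /ɣ/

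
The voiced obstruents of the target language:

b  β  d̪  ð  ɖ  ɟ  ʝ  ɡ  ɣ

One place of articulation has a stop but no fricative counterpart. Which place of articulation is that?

bilabial: stop /b/, fricative /β/.
dental: stop /d̪/, fricative /ð/.
retroflex: stop /ɖ/, fricative —.
palatal: stop /ɟ/, fricative /ʝ/.
velar: stop /ɡ/, fricative /ɣ/.
Every place of articulation has a fricative member except retroflex, where /ʐ/ would be expected.

retroflex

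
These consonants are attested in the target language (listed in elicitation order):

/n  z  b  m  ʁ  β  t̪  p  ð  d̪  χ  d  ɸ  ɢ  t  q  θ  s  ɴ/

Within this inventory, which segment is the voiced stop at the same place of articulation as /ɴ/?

/ɴ/ is an uvular nasal.
The voiced stop at the same place is a voiced uvular stop — in this inventory, /ɢ/.

/ɢ/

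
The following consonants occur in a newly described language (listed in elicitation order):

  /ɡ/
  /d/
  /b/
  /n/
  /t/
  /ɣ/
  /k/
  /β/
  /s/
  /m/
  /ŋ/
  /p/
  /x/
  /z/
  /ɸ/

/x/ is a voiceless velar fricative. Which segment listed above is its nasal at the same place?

The nasal at the same place is a velar nasal — in this inventory, /ŋ/.

/ŋ/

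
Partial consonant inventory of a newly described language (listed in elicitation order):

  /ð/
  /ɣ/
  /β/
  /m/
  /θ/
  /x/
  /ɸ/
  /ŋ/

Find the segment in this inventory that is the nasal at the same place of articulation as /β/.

/β/ is a voiced bilabial fricative.
The nasal at the same place is a bilabial nasal — in this inventory, /m/.

/m/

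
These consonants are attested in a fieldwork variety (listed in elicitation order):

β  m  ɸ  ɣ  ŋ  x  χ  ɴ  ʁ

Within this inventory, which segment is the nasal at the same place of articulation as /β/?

/m/

/β/ is a voiced bilabial fricative.
The nasal at the same place is a bilabial nasal — in this inventory, /m/.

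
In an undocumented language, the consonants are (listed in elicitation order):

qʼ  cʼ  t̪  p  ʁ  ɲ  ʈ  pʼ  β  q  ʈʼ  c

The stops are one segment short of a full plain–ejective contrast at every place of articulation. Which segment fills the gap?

/t̪ʼ/

bilabial: plain /p/, ejective /pʼ/.
dental: plain /t̪/, ejective —.
retroflex: plain /ʈ/, ejective /ʈʼ/.
palatal: plain /c/, ejective /cʼ/.
uvular: plain /q/, ejective /qʼ/.
The dental row has no ejective member, so the gap is the ejective dental stop /t̪ʼ/.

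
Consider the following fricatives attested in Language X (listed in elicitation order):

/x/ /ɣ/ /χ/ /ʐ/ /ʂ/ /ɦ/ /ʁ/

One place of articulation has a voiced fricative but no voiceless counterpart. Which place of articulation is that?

glottal

retroflex: voiceless /ʂ/, voiced /ʐ/.
velar: voiceless /x/, voiced /ɣ/.
uvular: voiceless /χ/, voiced /ʁ/.
glottal: voiceless —, voiced /ɦ/.
Every place of articulation has a voiceless member except glottal, where /h/ would be expected.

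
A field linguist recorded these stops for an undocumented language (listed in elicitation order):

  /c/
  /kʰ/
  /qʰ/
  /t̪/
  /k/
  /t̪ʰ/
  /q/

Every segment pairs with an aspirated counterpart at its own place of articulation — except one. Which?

Dental: /t̪/ ~ /t̪ʰ/
Velar: /k/ ~ /kʰ/
Uvular: /q/ ~ /qʰ/
Palatal: only /c/ (plain); no aspirated partner.
So /c/ is the unpaired segment.

/c/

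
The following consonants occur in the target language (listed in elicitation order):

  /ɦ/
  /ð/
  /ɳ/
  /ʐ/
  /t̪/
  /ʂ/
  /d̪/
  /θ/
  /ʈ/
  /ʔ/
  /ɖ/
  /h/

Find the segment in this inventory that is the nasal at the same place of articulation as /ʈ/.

/ʈ/ is a voiceless retroflex stop.
The nasal at the same place is a retroflex nasal — in this inventory, /ɳ/.

/ɳ/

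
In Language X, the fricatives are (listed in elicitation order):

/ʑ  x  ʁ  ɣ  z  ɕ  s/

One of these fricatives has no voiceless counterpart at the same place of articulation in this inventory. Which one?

/ʁ/

Alveolar: /s/ ~ /z/
Alveolo-palatal: /ɕ/ ~ /ʑ/
Velar: /x/ ~ /ɣ/
Uvular: only /ʁ/ (voiced); no voiceless partner.
So /ʁ/ is the unpaired segment.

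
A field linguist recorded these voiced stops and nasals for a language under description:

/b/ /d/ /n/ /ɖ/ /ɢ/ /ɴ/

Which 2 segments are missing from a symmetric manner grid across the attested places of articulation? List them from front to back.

/m/, /ɳ/

place of articulation  oral stop  nasal   
bilabial          b         —       
alveolar          d         n       
retroflex         ɖ         —       
uvular            ɢ         ɴ       
Gaps, from front to back: bilabial lacks nasal (/m/); retroflex lacks nasal (/ɳ/).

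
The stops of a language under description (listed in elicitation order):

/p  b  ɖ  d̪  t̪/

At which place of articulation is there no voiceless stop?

place of articulation  voiceless  voiced  
bilabial          p         b       
dental            t̪        d̪      
retroflex         —         ɖ       
Every place of articulation has a voiceless member except retroflex, where /ʈ/ would be expected.

retroflex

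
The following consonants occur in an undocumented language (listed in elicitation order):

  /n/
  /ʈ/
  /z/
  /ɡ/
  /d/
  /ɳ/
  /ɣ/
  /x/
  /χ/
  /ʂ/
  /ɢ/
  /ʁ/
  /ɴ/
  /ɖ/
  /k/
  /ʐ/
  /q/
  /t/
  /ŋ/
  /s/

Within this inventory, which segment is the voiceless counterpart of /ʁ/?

/χ/

/ʁ/ is a voiced uvular fricative.
The voiceless counterpart is a voiceless uvular fricative — in this inventory, /χ/.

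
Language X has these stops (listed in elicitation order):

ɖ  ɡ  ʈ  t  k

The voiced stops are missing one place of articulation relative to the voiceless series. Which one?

alveolar

Voiceless: /t/ (alveolar), /ʈ/ (retroflex), /k/ (velar).
Voiced: /ɖ/ (retroflex), /ɡ/ (velar).
Every place of articulation has a voiced member except alveolar, where /d/ would be expected.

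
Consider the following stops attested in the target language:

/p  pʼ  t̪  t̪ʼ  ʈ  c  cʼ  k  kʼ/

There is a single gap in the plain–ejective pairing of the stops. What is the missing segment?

/ʈʼ/

place of articulation  plain     ejective
bilabial          p         pʼ      
dental            t̪        t̪ʼ     
retroflex         ʈ         —       
palatal           c         cʼ      
velar             k         kʼ      
The retroflex row has no ejective member, so the gap is the ejective retroflex stop /ʈʼ/.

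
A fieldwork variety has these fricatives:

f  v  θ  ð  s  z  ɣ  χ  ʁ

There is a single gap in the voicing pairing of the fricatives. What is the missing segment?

/x/

Voiceless: /f/ (labiodental), /θ/ (dental), /s/ (alveolar), /χ/ (uvular).
Voiced: /v/ (labiodental), /ð/ (dental), /z/ (alveolar), /ɣ/ (velar), /ʁ/ (uvular).
The velar row has no voiceless member, so the gap is the voiceless velar fricative /x/.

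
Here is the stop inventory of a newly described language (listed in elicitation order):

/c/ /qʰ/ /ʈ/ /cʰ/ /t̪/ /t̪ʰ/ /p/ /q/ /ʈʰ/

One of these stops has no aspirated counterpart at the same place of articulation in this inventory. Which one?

/p/

Dental: /t̪/ ~ /t̪ʰ/
Retroflex: /ʈ/ ~ /ʈʰ/
Palatal: /c/ ~ /cʰ/
Uvular: /q/ ~ /qʰ/
Bilabial: only /p/ (plain); no aspirated partner.
So /p/ is the unpaired segment.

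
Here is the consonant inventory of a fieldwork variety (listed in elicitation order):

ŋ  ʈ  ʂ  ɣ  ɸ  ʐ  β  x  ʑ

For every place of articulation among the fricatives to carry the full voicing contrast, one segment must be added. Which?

/ɕ/

place of articulation  voiceless  voiced  
bilabial          ɸ         β       
retroflex         ʂ         ʐ       
alveolo-palatal   —         ʑ       
velar             x         ɣ       
The alveolo-palatal row has no voiceless member, so the gap is the voiceless alveolo-palatal fricative /ɕ/.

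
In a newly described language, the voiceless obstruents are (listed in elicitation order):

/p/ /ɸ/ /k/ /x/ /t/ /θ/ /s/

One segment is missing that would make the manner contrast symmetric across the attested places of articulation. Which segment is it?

Stop: /p/ (bilabial), /t/ (alveolar), /k/ (velar).
Fricative: /ɸ/ (bilabial), /θ/ (dental), /s/ (alveolar), /x/ (velar).
The dental row has no stop member, so the gap is the dental stop /t̪/.

/t̪/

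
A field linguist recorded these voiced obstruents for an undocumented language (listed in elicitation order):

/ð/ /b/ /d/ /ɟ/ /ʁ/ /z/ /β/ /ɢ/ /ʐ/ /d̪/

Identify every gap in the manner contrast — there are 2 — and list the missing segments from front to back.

bilabial: stop /b/, fricative /β/.
dental: stop /d̪/, fricative /ð/.
alveolar: stop /d/, fricative /z/.
retroflex: stop —, fricative /ʐ/.
palatal: stop /ɟ/, fricative —.
uvular: stop /ɢ/, fricative /ʁ/.
Gaps, from front to back: retroflex lacks stop (/ɖ/); palatal lacks fricative (/ʝ/).

/ɖ/, /ʝ/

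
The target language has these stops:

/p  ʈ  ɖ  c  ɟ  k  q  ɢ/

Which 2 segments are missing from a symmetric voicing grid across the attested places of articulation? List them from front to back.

place of articulation  voiceless  voiced  
bilabial          p         —       
retroflex         ʈ         ɖ       
palatal           c         ɟ       
velar             k         —       
uvular            q         ɢ       
Gaps, from front to back: bilabial lacks voiced (/b/); velar lacks voiced (/ɡ/).

/b/, /ɡ/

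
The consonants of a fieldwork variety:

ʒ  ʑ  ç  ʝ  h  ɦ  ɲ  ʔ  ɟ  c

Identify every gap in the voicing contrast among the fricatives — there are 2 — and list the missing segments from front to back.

place of articulation  voiceless  voiced  
postalveolar      —         ʒ       
alveolo-palatal   —         ʑ       
palatal           ç         ʝ       
glottal           h         ɦ       
Gaps, from front to back: postalveolar lacks voiceless (/ʃ/); alveolo-palatal lacks voiceless (/ɕ/).

/ʃ/, /ɕ/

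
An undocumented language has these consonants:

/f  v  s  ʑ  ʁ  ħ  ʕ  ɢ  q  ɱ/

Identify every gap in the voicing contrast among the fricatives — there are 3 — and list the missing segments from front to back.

place of articulation  voiceless  voiced  
labiodental       f         v       
alveolar          s         —       
alveolo-palatal   —         ʑ       
uvular            —         ʁ       
pharyngeal        ħ         ʕ       
Gaps, from front to back: alveolar lacks voiced (/z/); alveolo-palatal lacks voiceless (/ɕ/); uvular lacks voiceless (/χ/).

/z/, /ɕ/, /χ/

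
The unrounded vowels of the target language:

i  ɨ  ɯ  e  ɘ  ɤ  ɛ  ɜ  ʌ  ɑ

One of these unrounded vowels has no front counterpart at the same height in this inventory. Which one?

High: /i/ ~ /ɨ/ ~ /ɯ/
High-mid: /e/ ~ /ɘ/ ~ /ɤ/
Low-mid: /ɛ/ ~ /ɜ/ ~ /ʌ/
Low: only /ɑ/ (back); no front partner.
So /ɑ/ is the unpaired segment.

/ɑ/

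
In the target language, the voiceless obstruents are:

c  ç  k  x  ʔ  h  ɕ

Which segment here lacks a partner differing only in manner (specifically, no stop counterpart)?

Palatal: /c/ ~ /ç/
Velar: /k/ ~ /x/
Glottal: /ʔ/ ~ /h/
Alveolo-palatal: only /ɕ/ (fricative); no stop partner.
So /ɕ/ is the unpaired segment.

/ɕ/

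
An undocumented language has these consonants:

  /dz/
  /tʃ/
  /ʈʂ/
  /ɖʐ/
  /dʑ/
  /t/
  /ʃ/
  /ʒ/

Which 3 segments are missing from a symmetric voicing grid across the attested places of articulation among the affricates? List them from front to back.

place of articulation  voiceless  voiced  
alveolar          —         dz      
postalveolar      tʃ        —       
retroflex         ʈʂ        ɖʐ      
alveolo-palatal   —         dʑ      
Gaps, from front to back: alveolar lacks voiceless (/ts/); postalveolar lacks voiced (/dʒ/); alveolo-palatal lacks voiceless (/tɕ/).

/ts/, /dʒ/, /tɕ/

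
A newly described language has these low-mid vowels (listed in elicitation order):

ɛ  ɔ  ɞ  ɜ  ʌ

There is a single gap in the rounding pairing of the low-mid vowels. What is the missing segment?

front: unrounded /ɛ/, rounded —.
central: unrounded /ɜ/, rounded /ɞ/.
back: unrounded /ʌ/, rounded /ɔ/.
The front row has no rounded member, so the gap is the front rounded vowel /œ/.

/œ/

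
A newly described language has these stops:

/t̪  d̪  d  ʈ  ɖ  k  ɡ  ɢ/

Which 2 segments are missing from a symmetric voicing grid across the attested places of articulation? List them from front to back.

/t/, /q/

dental: voiceless /t̪/, voiced /d̪/.
alveolar: voiceless —, voiced /d/.
retroflex: voiceless /ʈ/, voiced /ɖ/.
velar: voiceless /k/, voiced /ɡ/.
uvular: voiceless —, voiced /ɢ/.
Gaps, from front to back: alveolar lacks voiceless (/t/); uvular lacks voiceless (/q/).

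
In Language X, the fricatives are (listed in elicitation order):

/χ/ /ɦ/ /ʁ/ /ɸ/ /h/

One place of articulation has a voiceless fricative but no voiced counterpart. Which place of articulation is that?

bilabial

place of articulation  voiceless  voiced  
bilabial          ɸ         —       
uvular            χ         ʁ       
glottal           h         ɦ       
Every place of articulation has a voiced member except bilabial, where /β/ would be expected.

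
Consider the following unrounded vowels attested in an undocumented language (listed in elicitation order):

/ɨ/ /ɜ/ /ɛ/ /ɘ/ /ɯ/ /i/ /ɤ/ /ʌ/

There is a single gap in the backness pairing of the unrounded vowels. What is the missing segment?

Front: /i/ (high), /ɛ/ (low-mid).
Central: /ɨ/ (high), /ɘ/ (high-mid), /ɜ/ (low-mid).
Back: /ɯ/ (high), /ɤ/ (high-mid), /ʌ/ (low-mid).
The high-mid row has no front member, so the gap is the high-mid front unrounded vowel /e/.

/e/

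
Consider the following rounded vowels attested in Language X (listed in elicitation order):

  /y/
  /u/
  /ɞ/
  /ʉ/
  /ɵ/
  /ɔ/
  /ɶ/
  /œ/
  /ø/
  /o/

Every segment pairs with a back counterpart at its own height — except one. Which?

/ɶ/

High: /y/ ~ /ʉ/ ~ /u/
High-mid: /ø/ ~ /ɵ/ ~ /o/
Low-mid: /œ/ ~ /ɞ/ ~ /ɔ/
Low: only /ɶ/ (front); no back partner.
So /ɶ/ is the unpaired segment.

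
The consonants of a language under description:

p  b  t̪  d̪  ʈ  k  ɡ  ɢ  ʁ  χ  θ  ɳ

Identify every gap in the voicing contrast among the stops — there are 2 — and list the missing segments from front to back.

/ɖ/, /q/

place of articulation  voiceless  voiced  
bilabial          p         b       
dental            t̪        d̪      
retroflex         ʈ         —       
velar             k         ɡ       
uvular            —         ɢ       
Gaps, from front to back: retroflex lacks voiced (/ɖ/); uvular lacks voiceless (/q/).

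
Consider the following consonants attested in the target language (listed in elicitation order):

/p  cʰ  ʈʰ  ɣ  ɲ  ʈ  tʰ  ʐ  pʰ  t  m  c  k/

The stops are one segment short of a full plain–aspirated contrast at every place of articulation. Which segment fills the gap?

/kʰ/

bilabial: plain /p/, aspirated /pʰ/.
alveolar: plain /t/, aspirated /tʰ/.
retroflex: plain /ʈ/, aspirated /ʈʰ/.
palatal: plain /c/, aspirated /cʰ/.
velar: plain /k/, aspirated —.
The velar row has no aspirated member, so the gap is the aspirated velar stop /kʰ/.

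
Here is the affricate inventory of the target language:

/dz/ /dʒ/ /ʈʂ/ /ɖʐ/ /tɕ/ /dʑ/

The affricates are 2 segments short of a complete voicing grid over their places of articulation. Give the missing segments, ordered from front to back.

/ts/, /tʃ/

alveolar: voiceless —, voiced /dz/.
postalveolar: voiceless —, voiced /dʒ/.
retroflex: voiceless /ʈʂ/, voiced /ɖʐ/.
alveolo-palatal: voiceless /tɕ/, voiced /dʑ/.
Gaps, from front to back: alveolar lacks voiceless (/ts/); postalveolar lacks voiceless (/tʃ/).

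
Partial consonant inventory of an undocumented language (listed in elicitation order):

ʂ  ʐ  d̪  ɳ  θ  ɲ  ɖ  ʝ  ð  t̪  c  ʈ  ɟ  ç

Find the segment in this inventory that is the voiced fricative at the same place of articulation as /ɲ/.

/ɲ/ is a palatal nasal.
The voiced fricative at the same place is a voiced palatal fricative — in this inventory, /ʝ/.

/ʝ/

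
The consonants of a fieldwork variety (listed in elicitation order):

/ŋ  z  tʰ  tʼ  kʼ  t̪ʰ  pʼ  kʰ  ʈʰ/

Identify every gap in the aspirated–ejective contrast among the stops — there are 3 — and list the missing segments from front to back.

place of articulation  aspirated  ejective
bilabial          —         pʼ      
dental            t̪ʰ       —       
alveolar          tʰ        tʼ      
retroflex         ʈʰ        —       
velar             kʰ        kʼ      
Gaps, from front to back: bilabial lacks aspirated (/pʰ/); dental lacks ejective (/t̪ʼ/); retroflex lacks ejective (/ʈʼ/).

/pʰ/, /t̪ʼ/, /ʈʼ/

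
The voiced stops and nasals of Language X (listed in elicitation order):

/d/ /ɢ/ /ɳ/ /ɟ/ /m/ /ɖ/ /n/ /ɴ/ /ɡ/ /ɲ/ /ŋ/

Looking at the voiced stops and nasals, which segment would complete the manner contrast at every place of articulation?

place of articulation  oral stop  nasal   
bilabial          —         m       
alveolar          d         n       
retroflex         ɖ         ɳ       
palatal           ɟ         ɲ       
velar             ɡ         ŋ       
uvular            ɢ         ɴ       
The bilabial row has no oral stop member, so the gap is the bilabial oral stop /b/.

/b/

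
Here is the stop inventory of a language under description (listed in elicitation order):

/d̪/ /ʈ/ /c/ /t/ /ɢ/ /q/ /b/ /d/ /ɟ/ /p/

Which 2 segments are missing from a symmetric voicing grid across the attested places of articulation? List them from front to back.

/t̪/, /ɖ/

Voiceless: /p/ (bilabial), /t/ (alveolar), /ʈ/ (retroflex), /c/ (palatal), /q/ (uvular).
Voiced: /b/ (bilabial), /d̪/ (dental), /d/ (alveolar), /ɟ/ (palatal), /ɢ/ (uvular).
Gaps, from front to back: dental lacks voiceless (/t̪/); retroflex lacks voiced (/ɖ/).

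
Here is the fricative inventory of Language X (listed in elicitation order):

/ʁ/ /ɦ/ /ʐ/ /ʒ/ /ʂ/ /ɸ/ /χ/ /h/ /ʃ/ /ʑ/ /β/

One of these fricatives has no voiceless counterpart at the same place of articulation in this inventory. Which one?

/ʑ/

Bilabial: /ɸ/ ~ /β/
Postalveolar: /ʃ/ ~ /ʒ/
Retroflex: /ʂ/ ~ /ʐ/
Uvular: /χ/ ~ /ʁ/
Glottal: /h/ ~ /ɦ/
Alveolo-palatal: only /ʑ/ (voiced); no voiceless partner.
So /ʑ/ is the unpaired segment.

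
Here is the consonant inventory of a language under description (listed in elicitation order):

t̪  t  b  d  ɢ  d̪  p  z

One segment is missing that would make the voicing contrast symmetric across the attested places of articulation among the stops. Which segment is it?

/q/

Voiceless: /p/ (bilabial), /t̪/ (dental), /t/ (alveolar).
Voiced: /b/ (bilabial), /d̪/ (dental), /d/ (alveolar), /ɢ/ (uvular).
The uvular row has no voiceless member, so the gap is the voiceless uvular stop /q/.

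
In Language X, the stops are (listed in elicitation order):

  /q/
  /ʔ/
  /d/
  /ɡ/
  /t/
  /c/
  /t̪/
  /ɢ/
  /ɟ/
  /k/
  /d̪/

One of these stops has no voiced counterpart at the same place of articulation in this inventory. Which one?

Dental: /t̪/ ~ /d̪/
Alveolar: /t/ ~ /d/
Palatal: /c/ ~ /ɟ/
Velar: /k/ ~ /ɡ/
Uvular: /q/ ~ /ɢ/
Glottal: only /ʔ/ (voiceless); no voiced partner.
So /ʔ/ is the unpaired segment.

/ʔ/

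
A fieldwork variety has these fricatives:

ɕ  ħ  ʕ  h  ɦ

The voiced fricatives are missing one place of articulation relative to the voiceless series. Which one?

Voiceless: /ɕ/ (alveolo-palatal), /ħ/ (pharyngeal), /h/ (glottal).
Voiced: /ʕ/ (pharyngeal), /ɦ/ (glottal).
Every place of articulation has a voiced member except alveolo-palatal, where /ʑ/ would be expected.

alveolo-palatal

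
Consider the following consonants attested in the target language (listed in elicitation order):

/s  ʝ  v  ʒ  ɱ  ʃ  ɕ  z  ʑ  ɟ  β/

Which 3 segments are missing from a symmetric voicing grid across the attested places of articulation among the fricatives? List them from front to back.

bilabial: voiceless —, voiced /β/.
labiodental: voiceless —, voiced /v/.
alveolar: voiceless /s/, voiced /z/.
postalveolar: voiceless /ʃ/, voiced /ʒ/.
alveolo-palatal: voiceless /ɕ/, voiced /ʑ/.
palatal: voiceless —, voiced /ʝ/.
Gaps, from front to back: bilabial lacks voiceless (/ɸ/); labiodental lacks voiceless (/f/); palatal lacks voiceless (/ç/).

/ɸ/, /f/, /ç/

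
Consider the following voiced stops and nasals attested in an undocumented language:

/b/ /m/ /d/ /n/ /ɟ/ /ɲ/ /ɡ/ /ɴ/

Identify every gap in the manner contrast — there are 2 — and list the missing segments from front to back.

Oral stop: /b/ (bilabial), /d/ (alveolar), /ɟ/ (palatal), /ɡ/ (velar).
Nasal: /m/ (bilabial), /n/ (alveolar), /ɲ/ (palatal), /ɴ/ (uvular).
Gaps, from front to back: velar lacks nasal (/ŋ/); uvular lacks oral stop (/ɢ/).

/ŋ/, /ɢ/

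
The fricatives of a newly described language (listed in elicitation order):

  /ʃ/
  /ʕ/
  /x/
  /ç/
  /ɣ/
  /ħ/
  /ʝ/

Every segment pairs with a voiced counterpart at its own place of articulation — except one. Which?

Palatal: /ç/ ~ /ʝ/
Velar: /x/ ~ /ɣ/
Pharyngeal: /ħ/ ~ /ʕ/
Postalveolar: only /ʃ/ (voiceless); no voiced partner.
So /ʃ/ is the unpaired segment.

/ʃ/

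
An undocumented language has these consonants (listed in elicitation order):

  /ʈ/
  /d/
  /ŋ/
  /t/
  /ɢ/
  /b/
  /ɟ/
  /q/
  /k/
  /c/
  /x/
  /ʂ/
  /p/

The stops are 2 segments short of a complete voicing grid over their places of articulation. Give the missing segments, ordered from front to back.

/ɖ/, /ɡ/

place of articulation  voiceless  voiced  
bilabial          p         b       
alveolar          t         d       
retroflex         ʈ         —       
palatal           c         ɟ       
velar             k         —       
uvular            q         ɢ       
Gaps, from front to back: retroflex lacks voiced (/ɖ/); velar lacks voiced (/ɡ/).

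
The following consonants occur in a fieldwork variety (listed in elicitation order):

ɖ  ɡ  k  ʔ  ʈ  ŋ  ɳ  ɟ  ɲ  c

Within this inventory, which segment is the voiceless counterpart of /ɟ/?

/c/

/ɟ/ is a voiced palatal stop.
The voiceless counterpart is a voiceless palatal stop — in this inventory, /c/.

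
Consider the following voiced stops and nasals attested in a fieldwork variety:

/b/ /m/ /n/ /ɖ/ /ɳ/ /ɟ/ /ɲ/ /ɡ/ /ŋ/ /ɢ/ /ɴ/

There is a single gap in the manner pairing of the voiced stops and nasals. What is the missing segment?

/d/

Oral stop: /b/ (bilabial), /ɖ/ (retroflex), /ɟ/ (palatal), /ɡ/ (velar), /ɢ/ (uvular).
Nasal: /m/ (bilabial), /n/ (alveolar), /ɳ/ (retroflex), /ɲ/ (palatal), /ŋ/ (velar), /ɴ/ (uvular).
The alveolar row has no oral stop member, so the gap is the alveolar oral stop /d/.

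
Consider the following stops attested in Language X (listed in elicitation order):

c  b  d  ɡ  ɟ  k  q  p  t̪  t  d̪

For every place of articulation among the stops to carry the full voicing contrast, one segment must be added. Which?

place of articulation  voiceless  voiced  
bilabial          p         b       
dental            t̪        d̪      
alveolar          t         d       
palatal           c         ɟ       
velar             k         ɡ       
uvular            q         —       
The uvular row has no voiced member, so the gap is the voiced uvular stop /ɢ/.

/ɢ/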